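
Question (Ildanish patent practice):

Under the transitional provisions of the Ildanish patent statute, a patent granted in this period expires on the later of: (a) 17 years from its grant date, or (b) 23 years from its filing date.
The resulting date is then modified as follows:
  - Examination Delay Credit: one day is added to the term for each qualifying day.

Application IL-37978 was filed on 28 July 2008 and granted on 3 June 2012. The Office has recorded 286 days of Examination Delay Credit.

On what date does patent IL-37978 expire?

(a) grant + 17 years → 3 June 2029.
(b) filing + 23 years → 28 July 2031.
Later of the two: 28 July 2031.
Examination Delay Credit: +286 days → 9 May 2032.

2032-05-09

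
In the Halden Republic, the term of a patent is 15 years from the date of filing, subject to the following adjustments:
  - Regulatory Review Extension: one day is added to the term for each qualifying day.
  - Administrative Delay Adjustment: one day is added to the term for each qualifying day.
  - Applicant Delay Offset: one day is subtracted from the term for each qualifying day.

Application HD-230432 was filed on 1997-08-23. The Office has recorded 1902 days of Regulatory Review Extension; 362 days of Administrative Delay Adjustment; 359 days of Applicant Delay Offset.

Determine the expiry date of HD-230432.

2017-11-10

Base term: filing date + 15 years → 23 August 2012.
Regulatory Review Extension: +1902 days → 7 November 2017.
Administrative Delay Adjustment: +362 days → 4 November 2018.
Applicant Delay Offset: −359 days → 10 November 2017.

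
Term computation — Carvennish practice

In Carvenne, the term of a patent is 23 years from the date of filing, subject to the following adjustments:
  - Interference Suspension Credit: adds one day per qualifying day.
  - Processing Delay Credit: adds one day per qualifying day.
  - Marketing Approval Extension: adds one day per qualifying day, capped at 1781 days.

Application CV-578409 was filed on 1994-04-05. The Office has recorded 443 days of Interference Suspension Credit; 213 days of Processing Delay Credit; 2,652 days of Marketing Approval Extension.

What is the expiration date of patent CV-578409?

Base term: filing date + 23 years → 5 April 2017.
Interference Suspension Credit: +443 days → 22 June 2018.
Processing Delay Credit: +213 days → 21 January 2019.
Marketing Approval Extension: 2652 days claimed exceeds the 1781-day cap, so +1781 days → 7 December 2023.

2023-12-07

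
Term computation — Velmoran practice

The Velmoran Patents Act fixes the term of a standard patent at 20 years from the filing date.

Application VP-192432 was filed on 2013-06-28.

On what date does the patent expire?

June 28, 2033

Filing date + 20 years → 28 June 2033.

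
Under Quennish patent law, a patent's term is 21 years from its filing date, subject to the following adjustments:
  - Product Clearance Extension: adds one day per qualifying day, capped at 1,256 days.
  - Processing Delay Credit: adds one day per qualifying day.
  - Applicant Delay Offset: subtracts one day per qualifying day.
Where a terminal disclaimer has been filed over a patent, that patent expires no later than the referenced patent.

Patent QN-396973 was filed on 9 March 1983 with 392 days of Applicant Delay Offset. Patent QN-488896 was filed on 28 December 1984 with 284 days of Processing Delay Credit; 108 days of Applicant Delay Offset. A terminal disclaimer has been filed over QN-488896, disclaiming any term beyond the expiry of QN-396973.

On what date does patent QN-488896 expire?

Natural term of QN-488896:
  Base: filing + 21 years → 28 December 2005.
  Processing Delay Credit: +284 days → 8 October 2006.
  Applicant Delay Offset: −108 days → 22 June 2006.
Expiry of referenced patent QN-396973:
  Base: filing + 21 years → 9 March 2004.
  Applicant Delay Offset: −392 days → 11 February 2003.
Terminal disclaimer: QN-488896 expires on the earlier of 22 June 2006 and 11 February 2003.

2003-02-11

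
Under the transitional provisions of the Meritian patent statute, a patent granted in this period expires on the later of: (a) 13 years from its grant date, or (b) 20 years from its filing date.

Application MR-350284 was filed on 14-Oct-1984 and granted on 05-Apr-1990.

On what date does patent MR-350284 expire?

(a) grant + 13 years → 5 April 2003.
(b) filing + 20 years → 14 October 2004.
Later of the two: 14 October 2004.

October 14, 2004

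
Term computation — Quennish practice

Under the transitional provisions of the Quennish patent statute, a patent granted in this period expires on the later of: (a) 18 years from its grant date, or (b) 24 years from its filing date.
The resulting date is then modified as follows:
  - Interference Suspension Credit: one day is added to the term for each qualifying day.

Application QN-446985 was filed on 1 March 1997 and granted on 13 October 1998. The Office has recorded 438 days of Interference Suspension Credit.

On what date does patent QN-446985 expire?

(a) grant + 18 years → 13 October 2016.
(b) filing + 24 years → 1 March 2021.
Later of the two: 1 March 2021.
Interference Suspension Credit: +438 days → 13 May 2022.

May 13, 2022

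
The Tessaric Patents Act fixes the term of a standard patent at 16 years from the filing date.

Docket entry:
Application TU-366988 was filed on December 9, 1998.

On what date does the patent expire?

Filing date + 16 years → 9 December 2014.

December 9, 2014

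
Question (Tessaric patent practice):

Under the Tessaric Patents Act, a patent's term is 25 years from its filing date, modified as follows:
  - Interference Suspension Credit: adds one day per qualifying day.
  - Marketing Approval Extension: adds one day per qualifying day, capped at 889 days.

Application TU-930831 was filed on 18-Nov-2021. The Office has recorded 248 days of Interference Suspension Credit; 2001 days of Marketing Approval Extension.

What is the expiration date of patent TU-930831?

2049-12-29

Base term: filing date + 25 years → 18 November 2046.
Interference Suspension Credit: +248 days → 24 July 2047.
Marketing Approval Extension: 2001 days claimed exceeds the 889-day cap, so +889 days → 29 December 2049.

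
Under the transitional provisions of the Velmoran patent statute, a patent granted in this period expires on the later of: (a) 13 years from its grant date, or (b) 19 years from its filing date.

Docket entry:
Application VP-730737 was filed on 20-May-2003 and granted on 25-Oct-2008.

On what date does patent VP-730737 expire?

(a) grant + 13 years → 25 October 2021.
(b) filing + 19 years → 20 May 2022.
Later of the two: 20 May 2022.

May 20, 2022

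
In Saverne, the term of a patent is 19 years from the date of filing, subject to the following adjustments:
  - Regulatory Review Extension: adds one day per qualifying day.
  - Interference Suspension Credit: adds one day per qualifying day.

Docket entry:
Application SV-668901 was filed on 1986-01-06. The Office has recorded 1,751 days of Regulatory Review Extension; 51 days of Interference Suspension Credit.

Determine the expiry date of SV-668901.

Base term: filing date + 19 years → 6 January 2005.
Regulatory Review Extension: +1751 days → 23 October 2009.
Interference Suspension Credit: +51 days → 13 December 2009.

December 13, 2009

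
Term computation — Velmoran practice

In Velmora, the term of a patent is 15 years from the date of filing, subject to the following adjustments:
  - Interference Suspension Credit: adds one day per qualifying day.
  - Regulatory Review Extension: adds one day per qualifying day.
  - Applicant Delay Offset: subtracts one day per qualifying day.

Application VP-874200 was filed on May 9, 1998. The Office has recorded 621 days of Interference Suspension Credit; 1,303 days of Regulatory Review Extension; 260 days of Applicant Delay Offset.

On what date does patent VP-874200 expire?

Base term: filing date + 15 years → 9 May 2013.
Interference Suspension Credit: +621 days → 20 January 2015.
Regulatory Review Extension: +1303 days → 15 August 2018.
Applicant Delay Offset: −260 days → 28 November 2017.

2017-11-28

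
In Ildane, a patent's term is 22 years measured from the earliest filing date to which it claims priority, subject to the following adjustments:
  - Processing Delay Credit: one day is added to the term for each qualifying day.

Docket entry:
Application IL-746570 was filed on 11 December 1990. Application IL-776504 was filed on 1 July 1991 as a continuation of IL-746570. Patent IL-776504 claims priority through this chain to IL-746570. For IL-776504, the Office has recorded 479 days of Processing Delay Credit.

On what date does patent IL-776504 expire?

Earliest priority filing: 11 December 1990.
Base term: 11 December 1990 + 22 years → 11 December 2012.
Processing Delay Credit: +479 days → 4 April 2014.

April 4, 2014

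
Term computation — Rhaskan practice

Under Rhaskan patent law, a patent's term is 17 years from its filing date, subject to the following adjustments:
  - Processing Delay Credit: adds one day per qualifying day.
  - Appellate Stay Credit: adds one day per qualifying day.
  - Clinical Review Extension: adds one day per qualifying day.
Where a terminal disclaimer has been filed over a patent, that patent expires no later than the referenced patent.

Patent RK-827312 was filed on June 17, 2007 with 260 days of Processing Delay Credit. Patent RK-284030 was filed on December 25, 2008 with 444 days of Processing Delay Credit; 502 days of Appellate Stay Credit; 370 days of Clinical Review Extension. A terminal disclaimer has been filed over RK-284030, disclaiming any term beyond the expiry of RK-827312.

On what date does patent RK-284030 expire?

Natural term of RK-284030:
  Base: filing + 17 years → 25 December 2025.
  Processing Delay Credit: +444 days → 14 March 2027.
  Appellate Stay Credit: +502 days → 28 July 2028.
  Clinical Review Extension: +370 days → 2 August 2029.
Expiry of referenced patent RK-827312:
  Base: filing + 17 years → 17 June 2024.
  Processing Delay Credit: +260 days → 4 March 2025.
Terminal disclaimer: RK-284030 expires on the earlier of 2 August 2029 and 4 March 2025.

2025-03-04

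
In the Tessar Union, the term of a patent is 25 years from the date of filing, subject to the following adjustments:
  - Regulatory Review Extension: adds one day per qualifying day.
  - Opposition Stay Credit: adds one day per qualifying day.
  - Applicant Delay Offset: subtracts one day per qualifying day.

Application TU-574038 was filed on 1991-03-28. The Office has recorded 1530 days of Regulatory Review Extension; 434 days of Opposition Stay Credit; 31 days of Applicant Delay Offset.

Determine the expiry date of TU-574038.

Base term: filing date + 25 years → 28 March 2016.
Regulatory Review Extension: +1530 days → 5 June 2020.
Opposition Stay Credit: +434 days → 13 August 2021.
Applicant Delay Offset: −31 days → 13 July 2021.

July 13, 2021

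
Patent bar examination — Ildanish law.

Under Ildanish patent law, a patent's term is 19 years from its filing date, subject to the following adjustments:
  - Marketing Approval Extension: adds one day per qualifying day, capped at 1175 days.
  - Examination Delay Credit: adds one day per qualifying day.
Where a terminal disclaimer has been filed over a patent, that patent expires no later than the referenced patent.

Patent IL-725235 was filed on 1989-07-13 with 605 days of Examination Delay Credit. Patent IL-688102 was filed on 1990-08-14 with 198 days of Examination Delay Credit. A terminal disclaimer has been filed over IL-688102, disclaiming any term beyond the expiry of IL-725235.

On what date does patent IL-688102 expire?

February 28, 2010

Natural term of IL-688102:
  Base: filing + 19 years → 14 August 2009.
  Examination Delay Credit: +198 days → 28 February 2010.
Expiry of referenced patent IL-725235:
  Base: filing + 19 years → 13 July 2008.
  Examination Delay Credit: +605 days → 10 March 2010.
Terminal disclaimer: IL-688102 expires on the earlier of 28 February 2010 and 10 March 2010.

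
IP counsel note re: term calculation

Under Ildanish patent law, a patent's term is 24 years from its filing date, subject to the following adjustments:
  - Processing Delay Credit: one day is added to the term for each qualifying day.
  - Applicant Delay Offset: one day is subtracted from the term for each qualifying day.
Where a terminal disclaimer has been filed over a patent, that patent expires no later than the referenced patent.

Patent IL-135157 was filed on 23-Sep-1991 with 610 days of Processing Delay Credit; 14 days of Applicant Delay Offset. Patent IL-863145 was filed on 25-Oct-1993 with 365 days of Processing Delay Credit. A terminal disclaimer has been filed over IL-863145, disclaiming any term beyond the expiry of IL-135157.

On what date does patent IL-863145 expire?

May 11, 2017

Natural term of IL-863145:
  Base: filing + 24 years → 25 October 2017.
  Processing Delay Credit: +365 days → 25 October 2018.
Expiry of referenced patent IL-135157:
  Base: filing + 24 years → 23 September 2015.
  Processing Delay Credit: +610 days → 25 May 2017.
  Applicant Delay Offset: −14 days → 11 May 2017.
Terminal disclaimer: IL-863145 expires on the earlier of 25 October 2018 and 11 May 2017.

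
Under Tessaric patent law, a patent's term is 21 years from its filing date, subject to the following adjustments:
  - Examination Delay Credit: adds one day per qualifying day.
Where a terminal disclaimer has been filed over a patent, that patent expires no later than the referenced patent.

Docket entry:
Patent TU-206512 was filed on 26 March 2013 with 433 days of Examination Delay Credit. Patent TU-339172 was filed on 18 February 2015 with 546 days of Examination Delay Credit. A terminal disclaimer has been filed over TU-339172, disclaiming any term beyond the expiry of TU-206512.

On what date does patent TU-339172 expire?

June 2, 2035

Natural term of TU-339172:
  Base: filing + 21 years → 18 February 2036.
  Examination Delay Credit: +546 days → 17 August 2037.
Expiry of referenced patent TU-206512:
  Base: filing + 21 years → 26 March 2034.
  Examination Delay Credit: +433 days → 2 June 2035.
Terminal disclaimer: TU-339172 expires on the earlier of 17 August 2037 and 2 June 2035.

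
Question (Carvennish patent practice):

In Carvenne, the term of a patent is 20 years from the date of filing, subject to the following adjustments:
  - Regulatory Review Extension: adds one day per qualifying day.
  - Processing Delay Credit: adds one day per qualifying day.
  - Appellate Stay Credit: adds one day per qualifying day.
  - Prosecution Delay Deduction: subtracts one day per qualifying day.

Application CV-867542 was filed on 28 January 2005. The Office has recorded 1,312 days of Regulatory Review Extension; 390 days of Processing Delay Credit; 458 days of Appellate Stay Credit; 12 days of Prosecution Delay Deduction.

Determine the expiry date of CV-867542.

December 16, 2030

Base term: filing date + 20 years → 28 January 2025.
Regulatory Review Extension: +1312 days → 1 September 2028.
Processing Delay Credit: +390 days → 26 September 2029.
Appellate Stay Credit: +458 days → 28 December 2030.
Prosecution Delay Deduction: −12 days → 16 December 2030.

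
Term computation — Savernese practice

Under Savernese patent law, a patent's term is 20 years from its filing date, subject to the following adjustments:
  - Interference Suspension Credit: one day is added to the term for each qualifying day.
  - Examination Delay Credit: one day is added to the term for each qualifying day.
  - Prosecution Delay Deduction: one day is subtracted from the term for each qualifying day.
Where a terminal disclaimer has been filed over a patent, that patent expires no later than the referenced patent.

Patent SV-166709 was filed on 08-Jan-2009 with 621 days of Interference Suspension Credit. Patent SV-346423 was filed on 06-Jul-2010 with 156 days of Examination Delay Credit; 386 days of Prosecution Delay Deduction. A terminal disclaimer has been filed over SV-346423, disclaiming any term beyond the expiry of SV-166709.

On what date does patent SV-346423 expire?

2029-11-18

Natural term of SV-346423:
  Base: filing + 20 years → 6 July 2030.
  Examination Delay Credit: +156 days → 9 December 2030.
  Prosecution Delay Deduction: −386 days → 18 November 2029.
Expiry of referenced patent SV-166709:
  Base: filing + 20 years → 8 January 2029.
  Interference Suspension Credit: +621 days → 21 September 2030.
Terminal disclaimer: SV-346423 expires on the earlier of 18 November 2029 and 21 September 2030.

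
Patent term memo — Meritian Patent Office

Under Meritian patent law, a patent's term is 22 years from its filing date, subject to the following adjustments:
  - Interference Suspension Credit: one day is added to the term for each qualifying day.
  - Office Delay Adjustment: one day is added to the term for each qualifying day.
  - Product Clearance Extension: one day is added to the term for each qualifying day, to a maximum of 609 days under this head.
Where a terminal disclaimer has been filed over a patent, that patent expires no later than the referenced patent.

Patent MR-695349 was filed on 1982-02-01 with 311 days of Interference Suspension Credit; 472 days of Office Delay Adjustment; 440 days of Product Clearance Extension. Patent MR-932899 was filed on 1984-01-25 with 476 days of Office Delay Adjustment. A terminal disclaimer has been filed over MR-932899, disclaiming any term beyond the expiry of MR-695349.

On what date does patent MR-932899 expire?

Natural term of MR-932899:
  Base: filing + 22 years → 25 January 2006.
  Office Delay Adjustment: +476 days → 16 May 2007.
Expiry of referenced patent MR-695349:
  Base: filing + 22 years → 1 February 2004.
  Interference Suspension Credit: +311 days → 8 December 2004.
  Office Delay Adjustment: +472 days → 25 March 2006.
  Product Clearance Extension: 440 days (within the 609-day cap) → +440 days → 8 June 2007.
Terminal disclaimer: MR-932899 expires on the earlier of 16 May 2007 and 8 June 2007.

May 16, 2007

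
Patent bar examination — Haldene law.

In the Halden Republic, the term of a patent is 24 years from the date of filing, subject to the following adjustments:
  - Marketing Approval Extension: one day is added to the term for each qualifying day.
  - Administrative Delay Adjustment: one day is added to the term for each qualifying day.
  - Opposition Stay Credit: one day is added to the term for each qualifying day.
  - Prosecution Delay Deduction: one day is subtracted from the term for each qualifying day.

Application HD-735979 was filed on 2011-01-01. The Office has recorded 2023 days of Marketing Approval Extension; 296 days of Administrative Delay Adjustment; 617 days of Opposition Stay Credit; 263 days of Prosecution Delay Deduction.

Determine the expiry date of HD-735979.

Base term: filing date + 24 years → 1 January 2035.
Marketing Approval Extension: +2023 days → 16 July 2040.
Administrative Delay Adjustment: +296 days → 8 May 2041.
Opposition Stay Credit: +617 days → 15 January 2043.
Prosecution Delay Deduction: −263 days → 27 April 2042.

April 27, 2042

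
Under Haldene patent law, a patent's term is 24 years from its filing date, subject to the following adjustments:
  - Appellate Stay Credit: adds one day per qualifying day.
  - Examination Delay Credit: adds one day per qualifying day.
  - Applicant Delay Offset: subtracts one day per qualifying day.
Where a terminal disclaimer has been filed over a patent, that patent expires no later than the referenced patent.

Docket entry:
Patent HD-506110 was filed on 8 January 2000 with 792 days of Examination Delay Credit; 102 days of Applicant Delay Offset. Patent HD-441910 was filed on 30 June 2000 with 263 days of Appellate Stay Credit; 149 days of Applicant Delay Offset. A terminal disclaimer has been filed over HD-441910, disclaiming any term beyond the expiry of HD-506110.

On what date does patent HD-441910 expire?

October 22, 2024

Natural term of HD-441910:
  Base: filing + 24 years → 30 June 2024.
  Appellate Stay Credit: +263 days → 20 March 2025.
  Applicant Delay Offset: −149 days → 22 October 2024.
Expiry of referenced patent HD-506110:
  Base: filing + 24 years → 8 January 2024.
  Examination Delay Credit: +792 days → 10 March 2026.
  Applicant Delay Offset: −102 days → 28 November 2025.
Terminal disclaimer: HD-441910 expires on the earlier of 22 October 2024 and 28 November 2025.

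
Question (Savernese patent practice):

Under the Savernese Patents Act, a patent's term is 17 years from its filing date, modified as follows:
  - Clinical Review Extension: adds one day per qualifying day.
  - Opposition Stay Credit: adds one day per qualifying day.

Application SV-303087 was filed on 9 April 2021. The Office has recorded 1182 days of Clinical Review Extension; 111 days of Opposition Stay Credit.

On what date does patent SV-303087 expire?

October 23, 2041

Base term: filing date + 17 years → 9 April 2038.
Clinical Review Extension: +1182 days → 4 July 2041.
Opposition Stay Credit: +111 days → 23 October 2041.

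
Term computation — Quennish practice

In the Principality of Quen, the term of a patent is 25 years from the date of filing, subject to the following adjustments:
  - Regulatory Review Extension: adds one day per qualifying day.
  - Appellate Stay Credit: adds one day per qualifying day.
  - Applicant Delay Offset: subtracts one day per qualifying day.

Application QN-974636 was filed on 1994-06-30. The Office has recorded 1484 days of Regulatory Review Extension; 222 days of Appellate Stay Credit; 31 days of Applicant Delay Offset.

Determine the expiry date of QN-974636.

January 30, 2024

Base term: filing date + 25 years → 30 June 2019.
Regulatory Review Extension: +1484 days → 23 July 2023.
Appellate Stay Credit: +222 days → 1 March 2024.
Applicant Delay Offset: −31 days → 30 January 2024.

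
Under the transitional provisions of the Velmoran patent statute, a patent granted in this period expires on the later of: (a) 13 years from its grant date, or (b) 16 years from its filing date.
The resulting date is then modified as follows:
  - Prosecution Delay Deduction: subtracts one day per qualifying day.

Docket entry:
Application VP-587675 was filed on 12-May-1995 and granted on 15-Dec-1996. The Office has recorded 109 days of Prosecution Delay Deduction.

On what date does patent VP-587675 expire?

2011-01-23

(a) grant + 13 years → 15 December 2009.
(b) filing + 16 years → 12 May 2011.
Later of the two: 12 May 2011.
Prosecution Delay Deduction: −109 days → 23 January 2011.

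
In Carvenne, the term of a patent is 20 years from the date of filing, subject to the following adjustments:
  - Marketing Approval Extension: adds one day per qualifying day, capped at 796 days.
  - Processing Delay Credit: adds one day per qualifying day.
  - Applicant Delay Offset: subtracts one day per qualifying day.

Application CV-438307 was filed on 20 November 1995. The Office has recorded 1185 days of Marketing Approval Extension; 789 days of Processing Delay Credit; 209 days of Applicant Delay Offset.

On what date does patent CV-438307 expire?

Base term: filing date + 20 years → 20 November 2015.
Marketing Approval Extension: 1185 days claimed exceeds the 796-day cap, so +796 days → 24 January 2018.
Processing Delay Credit: +789 days → 23 March 2020.
Applicant Delay Offset: −209 days → 27 August 2019.

August 27, 2019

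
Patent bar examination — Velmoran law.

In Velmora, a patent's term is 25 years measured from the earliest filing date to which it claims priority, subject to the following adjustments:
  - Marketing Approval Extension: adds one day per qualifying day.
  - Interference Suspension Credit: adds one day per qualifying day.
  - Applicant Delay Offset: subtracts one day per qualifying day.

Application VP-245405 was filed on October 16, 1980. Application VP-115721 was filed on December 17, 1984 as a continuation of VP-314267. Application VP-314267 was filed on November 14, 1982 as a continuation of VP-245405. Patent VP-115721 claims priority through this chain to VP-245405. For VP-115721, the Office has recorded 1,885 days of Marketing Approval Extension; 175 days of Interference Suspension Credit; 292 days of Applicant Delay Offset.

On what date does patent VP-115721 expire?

Earliest priority filing: 16 October 1980.
Base term: 16 October 1980 + 25 years → 16 October 2005.
Marketing Approval Extension: +1885 days → 14 December 2010.
Interference Suspension Credit: +175 days → 7 June 2011.
Applicant Delay Offset: −292 days → 19 August 2010.

August 19, 2010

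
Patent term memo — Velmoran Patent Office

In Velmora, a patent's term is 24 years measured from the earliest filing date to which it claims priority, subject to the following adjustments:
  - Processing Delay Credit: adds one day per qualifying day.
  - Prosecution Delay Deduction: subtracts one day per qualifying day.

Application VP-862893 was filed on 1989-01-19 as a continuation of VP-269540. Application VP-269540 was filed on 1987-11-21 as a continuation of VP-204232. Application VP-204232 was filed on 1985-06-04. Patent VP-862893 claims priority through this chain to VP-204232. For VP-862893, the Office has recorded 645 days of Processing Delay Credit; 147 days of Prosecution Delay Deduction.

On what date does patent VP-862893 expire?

Earliest priority filing: 4 June 1985.
Base term: 4 June 1985 + 24 years → 4 June 2009.
Processing Delay Credit: +645 days → 11 March 2011.
Prosecution Delay Deduction: −147 days → 15 October 2010.

October 15, 2010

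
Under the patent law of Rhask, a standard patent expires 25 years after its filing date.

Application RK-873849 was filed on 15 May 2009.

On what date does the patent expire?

Filing date + 25 years → 15 May 2034.

May 15, 2034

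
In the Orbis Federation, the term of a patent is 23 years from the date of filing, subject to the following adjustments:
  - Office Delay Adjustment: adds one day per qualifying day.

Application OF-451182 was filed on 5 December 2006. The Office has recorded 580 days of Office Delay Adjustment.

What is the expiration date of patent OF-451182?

Base term: filing date + 23 years → 5 December 2029.
Office Delay Adjustment: +580 days → 8 July 2031.

2031-07-08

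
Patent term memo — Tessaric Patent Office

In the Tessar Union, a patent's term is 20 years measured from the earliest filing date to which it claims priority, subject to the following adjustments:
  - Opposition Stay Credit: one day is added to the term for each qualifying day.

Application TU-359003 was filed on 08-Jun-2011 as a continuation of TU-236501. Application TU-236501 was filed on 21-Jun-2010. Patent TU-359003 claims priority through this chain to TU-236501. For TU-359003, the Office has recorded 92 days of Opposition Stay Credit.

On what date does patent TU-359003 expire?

Earliest priority filing: 21 June 2010.
Base term: 21 June 2010 + 20 years → 21 June 2030.
Opposition Stay Credit: +92 days → 21 September 2030.

2030-09-21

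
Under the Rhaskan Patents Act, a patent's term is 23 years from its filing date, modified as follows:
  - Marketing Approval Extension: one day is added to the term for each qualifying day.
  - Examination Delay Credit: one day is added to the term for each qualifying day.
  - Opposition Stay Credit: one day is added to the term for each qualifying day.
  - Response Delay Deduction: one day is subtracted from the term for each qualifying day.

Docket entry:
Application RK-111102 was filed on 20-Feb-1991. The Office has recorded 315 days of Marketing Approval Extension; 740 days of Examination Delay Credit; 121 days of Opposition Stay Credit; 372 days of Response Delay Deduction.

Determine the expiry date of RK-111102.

May 4, 2016

Base term: filing date + 23 years → 20 February 2014.
Marketing Approval Extension: +315 days → 1 January 2015.
Examination Delay Credit: +740 days → 10 January 2017.
Opposition Stay Credit: +121 days → 11 May 2017.
Response Delay Deduction: −372 days → 4 May 2016.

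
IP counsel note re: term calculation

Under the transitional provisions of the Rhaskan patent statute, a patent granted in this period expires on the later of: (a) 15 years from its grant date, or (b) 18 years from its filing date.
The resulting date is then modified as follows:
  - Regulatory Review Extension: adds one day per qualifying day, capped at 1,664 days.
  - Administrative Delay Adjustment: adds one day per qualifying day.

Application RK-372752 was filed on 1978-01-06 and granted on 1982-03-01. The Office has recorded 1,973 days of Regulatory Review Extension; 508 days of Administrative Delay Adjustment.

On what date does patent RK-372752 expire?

February 10, 2003

(a) grant + 15 years → 1 March 1997.
(b) filing + 18 years → 6 January 1996.
Later of the two: 1 March 1997.
Regulatory Review Extension: 1973 days claimed exceeds the 1664-day cap, so +1664 days → 20 September 2001.
Administrative Delay Adjustment: +508 days → 10 February 2003.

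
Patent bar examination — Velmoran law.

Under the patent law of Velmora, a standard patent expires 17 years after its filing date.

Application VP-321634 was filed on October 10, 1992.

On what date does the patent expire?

2009-10-10

Filing date + 17 years → 10 October 2009.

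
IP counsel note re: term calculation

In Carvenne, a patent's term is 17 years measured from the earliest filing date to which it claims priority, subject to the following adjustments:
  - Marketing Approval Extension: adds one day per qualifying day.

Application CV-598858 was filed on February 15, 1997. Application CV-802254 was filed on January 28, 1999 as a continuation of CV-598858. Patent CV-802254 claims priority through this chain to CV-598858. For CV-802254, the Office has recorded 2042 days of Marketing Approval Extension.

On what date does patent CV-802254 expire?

Earliest priority filing: 15 February 1997.
Base term: 15 February 1997 + 17 years → 15 February 2014.
Marketing Approval Extension: +2042 days → 19 September 2019.

September 19, 2019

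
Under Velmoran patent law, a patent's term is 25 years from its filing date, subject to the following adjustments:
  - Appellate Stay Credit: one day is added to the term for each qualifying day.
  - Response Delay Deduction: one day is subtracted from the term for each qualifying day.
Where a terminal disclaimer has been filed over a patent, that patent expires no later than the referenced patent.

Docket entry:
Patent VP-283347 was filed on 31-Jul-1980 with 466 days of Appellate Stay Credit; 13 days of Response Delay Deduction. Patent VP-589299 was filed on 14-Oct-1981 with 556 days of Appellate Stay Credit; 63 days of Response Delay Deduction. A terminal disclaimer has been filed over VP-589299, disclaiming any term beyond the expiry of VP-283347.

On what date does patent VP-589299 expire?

2006-10-27

Natural term of VP-589299:
  Base: filing + 25 years → 14 October 2006.
  Appellate Stay Credit: +556 days → 22 April 2008.
  Response Delay Deduction: −63 days → 19 February 2008.
Expiry of referenced patent VP-283347:
  Base: filing + 25 years → 31 July 2005.
  Appellate Stay Credit: +466 days → 9 November 2006.
  Response Delay Deduction: −13 days → 27 October 2006.
Terminal disclaimer: VP-589299 expires on the earlier of 19 February 2008 and 27 October 2006.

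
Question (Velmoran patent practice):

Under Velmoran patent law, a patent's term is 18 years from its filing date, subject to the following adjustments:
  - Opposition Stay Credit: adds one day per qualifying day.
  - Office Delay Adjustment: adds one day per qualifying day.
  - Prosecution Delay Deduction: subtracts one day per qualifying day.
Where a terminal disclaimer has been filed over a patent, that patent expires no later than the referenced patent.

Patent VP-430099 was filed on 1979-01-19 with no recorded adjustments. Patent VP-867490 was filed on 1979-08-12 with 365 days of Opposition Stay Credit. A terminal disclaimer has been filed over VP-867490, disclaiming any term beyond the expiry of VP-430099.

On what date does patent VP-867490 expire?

Natural term of VP-867490:
  Base: filing + 18 years → 12 August 1997.
  Opposition Stay Credit: +365 days → 12 August 1998.
Expiry of referenced patent VP-430099:
  Base: filing + 18 years → 19 January 1997.
Terminal disclaimer: VP-867490 expires on the earlier of 12 August 1998 and 19 January 1997.

1997-01-19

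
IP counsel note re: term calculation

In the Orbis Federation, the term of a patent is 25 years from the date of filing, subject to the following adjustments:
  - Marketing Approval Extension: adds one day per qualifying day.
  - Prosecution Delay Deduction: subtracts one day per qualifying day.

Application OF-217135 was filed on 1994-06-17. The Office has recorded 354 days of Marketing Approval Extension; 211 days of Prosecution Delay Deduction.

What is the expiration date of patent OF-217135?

2019-11-07

Base term: filing date + 25 years → 17 June 2019.
Marketing Approval Extension: +354 days → 5 June 2020.
Prosecution Delay Deduction: −211 days → 7 November 2019.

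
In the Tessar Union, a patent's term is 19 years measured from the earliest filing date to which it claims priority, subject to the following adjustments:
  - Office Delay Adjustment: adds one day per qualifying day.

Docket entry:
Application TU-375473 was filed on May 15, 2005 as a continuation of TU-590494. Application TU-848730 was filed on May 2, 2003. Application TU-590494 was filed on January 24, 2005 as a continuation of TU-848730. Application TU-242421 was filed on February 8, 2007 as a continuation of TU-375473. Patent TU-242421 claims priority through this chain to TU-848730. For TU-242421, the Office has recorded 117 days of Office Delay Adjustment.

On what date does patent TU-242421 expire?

August 27, 2022

Earliest priority filing: 2 May 2003.
Base term: 2 May 2003 + 19 years → 2 May 2022.
Office Delay Adjustment: +117 days → 27 August 2022.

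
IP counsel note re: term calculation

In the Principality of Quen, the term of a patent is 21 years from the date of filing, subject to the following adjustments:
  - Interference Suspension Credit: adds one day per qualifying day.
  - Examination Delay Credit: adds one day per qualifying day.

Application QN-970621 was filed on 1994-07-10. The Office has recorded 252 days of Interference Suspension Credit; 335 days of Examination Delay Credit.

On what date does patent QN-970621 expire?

Base term: filing date + 21 years → 10 July 2015.
Interference Suspension Credit: +252 days → 18 March 2016.
Examination Delay Credit: +335 days → 16 February 2017.

2017-02-16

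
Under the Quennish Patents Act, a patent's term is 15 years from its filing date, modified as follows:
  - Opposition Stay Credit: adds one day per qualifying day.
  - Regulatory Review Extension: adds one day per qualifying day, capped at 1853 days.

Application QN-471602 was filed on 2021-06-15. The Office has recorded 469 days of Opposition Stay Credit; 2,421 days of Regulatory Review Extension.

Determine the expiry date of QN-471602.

Base term: filing date + 15 years → 15 June 2036.
Opposition Stay Credit: +469 days → 27 September 2037.
Regulatory Review Extension: 2421 days claimed exceeds the 1853-day cap, so +1853 days → 24 October 2042.

October 24, 2042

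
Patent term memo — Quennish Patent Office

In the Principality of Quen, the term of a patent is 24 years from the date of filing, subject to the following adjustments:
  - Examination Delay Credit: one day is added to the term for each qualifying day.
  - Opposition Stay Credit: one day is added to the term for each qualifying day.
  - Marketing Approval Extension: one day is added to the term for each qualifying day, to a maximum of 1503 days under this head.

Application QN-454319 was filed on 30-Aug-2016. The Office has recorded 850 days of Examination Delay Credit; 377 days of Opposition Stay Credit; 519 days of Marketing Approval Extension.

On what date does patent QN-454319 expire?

Base term: filing date + 24 years → 30 August 2040.
Examination Delay Credit: +850 days → 28 December 2042.
Opposition Stay Credit: +377 days → 9 January 2044.
Marketing Approval Extension: 519 days (within the 1503-day cap) → +519 days → 11 June 2045.

2045-06-11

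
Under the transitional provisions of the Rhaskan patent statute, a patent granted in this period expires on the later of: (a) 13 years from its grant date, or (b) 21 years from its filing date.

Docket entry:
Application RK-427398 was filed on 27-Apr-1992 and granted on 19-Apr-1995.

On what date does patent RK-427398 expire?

April 27, 2013

(a) grant + 13 years → 19 April 2008.
(b) filing + 21 years → 27 April 2013.
Later of the two: 27 April 2013.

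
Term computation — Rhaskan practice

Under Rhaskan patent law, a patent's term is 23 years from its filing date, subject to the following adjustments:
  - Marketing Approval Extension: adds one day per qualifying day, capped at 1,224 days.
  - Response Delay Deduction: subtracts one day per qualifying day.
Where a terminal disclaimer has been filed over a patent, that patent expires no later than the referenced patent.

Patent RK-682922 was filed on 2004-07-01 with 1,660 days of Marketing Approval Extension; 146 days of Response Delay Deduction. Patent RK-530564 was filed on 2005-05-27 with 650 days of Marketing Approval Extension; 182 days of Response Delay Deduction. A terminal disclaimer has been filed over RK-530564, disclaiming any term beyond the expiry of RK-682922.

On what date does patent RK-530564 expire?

September 7, 2029

Natural term of RK-530564:
  Base: filing + 23 years → 27 May 2028.
  Marketing Approval Extension: 650 days (within the 1224-day cap) → +650 days → 8 March 2030.
  Response Delay Deduction: −182 days → 7 September 2029.
Expiry of referenced patent RK-682922:
  Base: filing + 23 years → 1 July 2027.
  Marketing Approval Extension: 1660 days claimed exceeds the 1224-day cap, so +1224 days → 6 November 2030.
  Response Delay Deduction: −146 days → 13 June 2030.
Terminal disclaimer: RK-530564 expires on the earlier of 7 September 2029 and 13 June 2030.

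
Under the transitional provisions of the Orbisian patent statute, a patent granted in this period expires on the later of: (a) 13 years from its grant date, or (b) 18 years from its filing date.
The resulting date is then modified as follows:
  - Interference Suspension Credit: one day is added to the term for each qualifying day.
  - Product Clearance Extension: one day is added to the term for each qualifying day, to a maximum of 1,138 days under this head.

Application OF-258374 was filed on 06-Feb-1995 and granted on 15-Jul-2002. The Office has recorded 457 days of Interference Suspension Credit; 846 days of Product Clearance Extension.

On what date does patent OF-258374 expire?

(a) grant + 13 years → 15 July 2015.
(b) filing + 18 years → 6 February 2013.
Later of the two: 15 July 2015.
Interference Suspension Credit: +457 days → 14 October 2016.
Product Clearance Extension: 846 days (within the 1138-day cap) → +846 days → 7 February 2019.

February 7, 2019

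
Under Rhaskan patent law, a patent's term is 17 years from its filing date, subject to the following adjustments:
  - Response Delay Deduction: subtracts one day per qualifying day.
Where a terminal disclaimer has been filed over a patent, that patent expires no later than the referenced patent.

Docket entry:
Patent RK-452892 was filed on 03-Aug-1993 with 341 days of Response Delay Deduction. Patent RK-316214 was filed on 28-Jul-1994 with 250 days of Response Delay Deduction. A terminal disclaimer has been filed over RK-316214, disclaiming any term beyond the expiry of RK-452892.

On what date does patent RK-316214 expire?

Natural term of RK-316214:
  Base: filing + 17 years → 28 July 2011.
  Response Delay Deduction: −250 days → 20 November 2010.
Expiry of referenced patent RK-452892:
  Base: filing + 17 years → 3 August 2010.
  Response Delay Deduction: −341 days → 27 August 2009.
Terminal disclaimer: RK-316214 expires on the earlier of 20 November 2010 and 27 August 2009.

August 27, 2009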